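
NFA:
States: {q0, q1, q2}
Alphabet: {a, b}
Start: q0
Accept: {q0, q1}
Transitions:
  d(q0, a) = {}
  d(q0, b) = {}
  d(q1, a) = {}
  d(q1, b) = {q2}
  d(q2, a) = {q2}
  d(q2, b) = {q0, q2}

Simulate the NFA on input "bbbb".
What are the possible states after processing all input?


Start: {q0}
  --b--> {}
  --b--> {}
  --b--> {}
  --b--> {}

{} (empty set, no valid transitions)


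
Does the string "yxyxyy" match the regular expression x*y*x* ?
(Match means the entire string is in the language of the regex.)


|string| = 6; first = 'y'; last = 'y'

No, "yxyxyy" does not match x*y*x*


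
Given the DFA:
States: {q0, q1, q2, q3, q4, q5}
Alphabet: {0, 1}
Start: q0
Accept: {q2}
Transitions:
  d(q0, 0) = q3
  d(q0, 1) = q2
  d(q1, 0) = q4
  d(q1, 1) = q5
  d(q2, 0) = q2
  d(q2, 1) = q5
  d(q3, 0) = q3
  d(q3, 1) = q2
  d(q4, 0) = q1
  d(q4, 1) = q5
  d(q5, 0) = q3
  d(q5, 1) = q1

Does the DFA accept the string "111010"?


Trace: q0 -> q2 -> q5 -> q1 -> q4 -> q5 -> q3
Final state: q3
Accept states: {q2}

No, rejected (final state q3 is not an accept state)


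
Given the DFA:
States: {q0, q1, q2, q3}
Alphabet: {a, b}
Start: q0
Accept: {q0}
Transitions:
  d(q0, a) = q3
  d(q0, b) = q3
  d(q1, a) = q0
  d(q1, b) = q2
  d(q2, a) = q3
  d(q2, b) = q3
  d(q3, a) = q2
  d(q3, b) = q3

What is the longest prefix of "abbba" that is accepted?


Run the DFA, marking each prefix where the state is accepting:
  "" -> q0 [accept]
  "a" -> q3 [reject]
  "ab" -> q3 [reject]
  "abb" -> q3 [reject]
  "abbb" -> q3 [reject]
  "abbba" -> q2 [reject]

""


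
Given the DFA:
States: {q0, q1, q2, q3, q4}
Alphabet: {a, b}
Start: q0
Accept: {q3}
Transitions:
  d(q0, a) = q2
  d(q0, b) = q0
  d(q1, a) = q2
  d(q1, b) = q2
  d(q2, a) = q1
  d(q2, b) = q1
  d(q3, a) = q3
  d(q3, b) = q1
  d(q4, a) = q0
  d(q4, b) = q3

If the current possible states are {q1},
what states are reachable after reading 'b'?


Apply transition on 'b' from each current state:
  d(q1, b) = q2

{q2}


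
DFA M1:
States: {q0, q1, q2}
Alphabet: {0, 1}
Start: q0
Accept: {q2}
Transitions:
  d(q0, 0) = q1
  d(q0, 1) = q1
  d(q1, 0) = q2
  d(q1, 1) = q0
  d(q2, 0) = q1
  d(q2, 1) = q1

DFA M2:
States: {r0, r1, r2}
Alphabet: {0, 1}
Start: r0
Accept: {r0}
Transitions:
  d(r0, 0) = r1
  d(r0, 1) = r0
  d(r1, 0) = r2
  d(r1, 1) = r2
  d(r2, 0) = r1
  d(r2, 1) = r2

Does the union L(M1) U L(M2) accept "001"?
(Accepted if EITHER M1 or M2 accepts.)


M1: final=q1 accepted=False
M2: final=r2 accepted=False

No, union rejects (neither accepts)


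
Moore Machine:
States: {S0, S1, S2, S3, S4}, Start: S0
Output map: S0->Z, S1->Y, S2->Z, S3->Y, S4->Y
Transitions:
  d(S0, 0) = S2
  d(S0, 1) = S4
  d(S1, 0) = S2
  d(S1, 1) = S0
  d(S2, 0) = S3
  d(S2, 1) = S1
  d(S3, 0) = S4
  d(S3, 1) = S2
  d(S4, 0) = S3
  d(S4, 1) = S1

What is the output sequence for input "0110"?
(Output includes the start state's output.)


Start: S0 (output Z)
  --0--> S2 (output Z)
  --1--> S1 (output Y)
  --1--> S0 (output Z)
  --0--> S2 (output Z)

"ZZYZZ"


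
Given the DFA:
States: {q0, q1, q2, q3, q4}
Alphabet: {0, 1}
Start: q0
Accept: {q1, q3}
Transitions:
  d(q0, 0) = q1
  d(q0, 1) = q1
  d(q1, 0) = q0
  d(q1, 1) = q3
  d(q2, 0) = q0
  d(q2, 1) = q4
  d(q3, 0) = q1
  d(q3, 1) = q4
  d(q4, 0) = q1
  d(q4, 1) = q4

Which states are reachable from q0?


BFS from q0:
  layer 0: {q0}
  layer 1: {q1}
  layer 2: {q3}
  layer 3: {q4}

{q0, q1, q3, q4}


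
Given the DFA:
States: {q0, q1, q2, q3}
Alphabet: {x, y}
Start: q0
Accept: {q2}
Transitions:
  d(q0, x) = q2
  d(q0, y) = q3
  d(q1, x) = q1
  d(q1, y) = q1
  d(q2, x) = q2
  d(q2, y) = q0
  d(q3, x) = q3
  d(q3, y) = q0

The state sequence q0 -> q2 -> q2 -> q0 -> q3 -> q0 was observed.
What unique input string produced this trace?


Trace back each transition to find the symbol:
  q0 --[x]--> q2
  q2 --[x]--> q2
  q2 --[y]--> q0
  q0 --[y]--> q3
  q3 --[y]--> q0

"xxyyy"


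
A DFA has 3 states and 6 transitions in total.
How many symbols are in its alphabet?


Each state has exactly one transition per symbol.
|alphabet| = transitions / states = 6 / 3 = 2

2


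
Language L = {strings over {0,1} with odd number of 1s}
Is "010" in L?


count('1') = 1; 1 mod 2 = 1

Yes, "010" is in L


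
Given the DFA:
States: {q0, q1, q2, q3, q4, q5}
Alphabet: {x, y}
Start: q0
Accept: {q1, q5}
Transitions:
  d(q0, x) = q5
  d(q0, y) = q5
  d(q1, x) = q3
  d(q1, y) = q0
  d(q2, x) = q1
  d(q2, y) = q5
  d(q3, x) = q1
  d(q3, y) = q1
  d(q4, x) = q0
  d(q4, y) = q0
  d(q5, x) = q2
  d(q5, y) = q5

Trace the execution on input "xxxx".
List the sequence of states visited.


Input: xxxx
d(q0, x) = q5
d(q5, x) = q2
d(q2, x) = q1
d(q1, x) = q3


q0 -> q5 -> q2 -> q1 -> q3


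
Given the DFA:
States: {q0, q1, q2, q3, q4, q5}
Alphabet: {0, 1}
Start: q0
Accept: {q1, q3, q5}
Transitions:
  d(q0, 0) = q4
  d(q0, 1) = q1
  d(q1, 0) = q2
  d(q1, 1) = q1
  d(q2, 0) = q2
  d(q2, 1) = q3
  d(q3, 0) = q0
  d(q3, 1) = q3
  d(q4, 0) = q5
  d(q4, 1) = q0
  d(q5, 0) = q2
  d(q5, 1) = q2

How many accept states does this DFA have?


Accept states listed: {q1, q3, q5}
Counting: q1(1) q3(2) q5(3)

3


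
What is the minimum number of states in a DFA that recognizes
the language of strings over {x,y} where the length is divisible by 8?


States track (length) mod 8.
Need 8 states: one per remainder 0..7; accept = remainder 0.

8


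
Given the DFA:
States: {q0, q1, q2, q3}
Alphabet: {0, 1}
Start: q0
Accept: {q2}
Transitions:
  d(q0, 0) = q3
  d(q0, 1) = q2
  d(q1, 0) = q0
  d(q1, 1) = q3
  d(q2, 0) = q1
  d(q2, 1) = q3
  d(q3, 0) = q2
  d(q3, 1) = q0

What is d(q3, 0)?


Looking up transition d(q3, 0)

q2


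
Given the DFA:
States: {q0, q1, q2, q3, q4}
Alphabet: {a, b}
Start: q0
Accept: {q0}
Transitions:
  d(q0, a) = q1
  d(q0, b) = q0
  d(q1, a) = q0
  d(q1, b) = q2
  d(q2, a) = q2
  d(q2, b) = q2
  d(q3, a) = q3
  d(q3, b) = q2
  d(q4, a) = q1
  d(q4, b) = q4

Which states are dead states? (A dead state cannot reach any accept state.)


Forward reachability from each state:
  q0 -> reaches accept state q0 (live)
  q1 -> reaches accept state q0 (live)
  q2 -> reaches {q2}, no accept state (dead)
  q3 -> reaches {q2, q3}, no accept state (dead)
  q4 -> reaches accept state q0 (live)

{q2, q3}


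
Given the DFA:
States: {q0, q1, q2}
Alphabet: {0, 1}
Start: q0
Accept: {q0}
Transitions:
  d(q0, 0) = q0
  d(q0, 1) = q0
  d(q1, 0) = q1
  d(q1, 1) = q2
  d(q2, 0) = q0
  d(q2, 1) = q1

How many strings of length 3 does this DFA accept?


Enumerating all length-3 strings:
  "000" -> q0 [accept]
  "001" -> q0 [accept]
  "010" -> q0 [accept]
  "011" -> q0 [accept]
  "100" -> q0 [accept]
  "101" -> q0 [accept]
  "110" -> q0 [accept]
  "111" -> q0 [accept]

8 out of 8


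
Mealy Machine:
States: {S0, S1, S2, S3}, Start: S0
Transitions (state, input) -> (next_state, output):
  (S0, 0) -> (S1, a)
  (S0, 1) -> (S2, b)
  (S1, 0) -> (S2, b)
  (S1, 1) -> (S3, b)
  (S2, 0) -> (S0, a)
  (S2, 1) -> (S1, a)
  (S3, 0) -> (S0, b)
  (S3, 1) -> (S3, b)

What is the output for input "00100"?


Step-by-step:
  (S0, 0) -> (S1, a)
  (S1, 0) -> (S2, b)
  (S2, 1) -> (S1, a)
  (S1, 0) -> (S2, b)
  (S2, 0) -> (S0, a)

"ababa"


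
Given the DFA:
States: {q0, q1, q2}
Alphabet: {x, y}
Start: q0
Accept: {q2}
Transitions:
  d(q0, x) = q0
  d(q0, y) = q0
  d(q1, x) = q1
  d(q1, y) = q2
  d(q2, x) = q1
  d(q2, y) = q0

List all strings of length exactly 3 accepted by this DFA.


All strings of length 3: 8 total
Accepted: 0

None


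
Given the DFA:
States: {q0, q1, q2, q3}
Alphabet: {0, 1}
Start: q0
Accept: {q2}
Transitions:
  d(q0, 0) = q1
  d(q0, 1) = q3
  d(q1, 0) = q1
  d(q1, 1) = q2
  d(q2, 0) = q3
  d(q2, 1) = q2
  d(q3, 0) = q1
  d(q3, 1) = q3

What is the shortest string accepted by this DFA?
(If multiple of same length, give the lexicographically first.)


BFS by string length (lex-first path to each state shown):
  len 0: q0<-""
  len 1: q1<-"0", q3<-"1"
  len 2: q1<-"00", q2<-"01", q3<-"11"
Found accept state at length 2.

"01"


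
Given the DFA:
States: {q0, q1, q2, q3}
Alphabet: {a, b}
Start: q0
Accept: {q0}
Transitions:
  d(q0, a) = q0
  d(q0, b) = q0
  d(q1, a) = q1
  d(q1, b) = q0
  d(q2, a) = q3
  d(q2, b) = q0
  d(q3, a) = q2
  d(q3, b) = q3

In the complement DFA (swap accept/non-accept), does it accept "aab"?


Trace: q0 -> q0 -> q0 -> q0
Final: q0
Original accept: {q0}
Complement: q0 is in original accept

No, complement rejects (original accepts)


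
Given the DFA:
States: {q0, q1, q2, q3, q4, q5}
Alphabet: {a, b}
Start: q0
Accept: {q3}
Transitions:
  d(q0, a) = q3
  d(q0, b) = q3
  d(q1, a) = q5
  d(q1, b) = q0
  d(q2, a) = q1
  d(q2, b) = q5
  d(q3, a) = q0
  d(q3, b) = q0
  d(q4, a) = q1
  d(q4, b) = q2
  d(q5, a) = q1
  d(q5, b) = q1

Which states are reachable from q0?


BFS from q0:
  layer 0: {q0}
  layer 1: {q3}

{q0, q3}


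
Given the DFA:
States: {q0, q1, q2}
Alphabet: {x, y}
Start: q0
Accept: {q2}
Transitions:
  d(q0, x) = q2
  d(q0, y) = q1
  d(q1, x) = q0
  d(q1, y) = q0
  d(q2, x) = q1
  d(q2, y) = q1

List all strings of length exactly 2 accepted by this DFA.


All strings of length 2: 4 total
Accepted: 0

None


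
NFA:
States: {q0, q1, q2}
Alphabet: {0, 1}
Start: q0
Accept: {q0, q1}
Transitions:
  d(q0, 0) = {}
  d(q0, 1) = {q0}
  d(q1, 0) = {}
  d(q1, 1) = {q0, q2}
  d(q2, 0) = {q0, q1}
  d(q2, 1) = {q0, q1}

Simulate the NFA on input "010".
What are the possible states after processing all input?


Start: {q0}
  --0--> {}
  --1--> {}
  --0--> {}

{} (empty set, no valid transitions)


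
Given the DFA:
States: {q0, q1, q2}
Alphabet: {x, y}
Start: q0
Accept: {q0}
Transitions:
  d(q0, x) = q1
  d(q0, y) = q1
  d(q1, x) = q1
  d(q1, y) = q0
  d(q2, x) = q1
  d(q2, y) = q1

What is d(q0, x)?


Looking up transition d(q0, x)

q1


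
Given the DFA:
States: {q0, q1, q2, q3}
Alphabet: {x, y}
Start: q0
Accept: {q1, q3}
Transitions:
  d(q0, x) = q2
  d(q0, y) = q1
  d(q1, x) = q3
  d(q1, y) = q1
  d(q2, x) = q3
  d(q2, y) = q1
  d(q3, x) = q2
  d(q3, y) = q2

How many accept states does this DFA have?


Accept states listed: {q1, q3}
Counting: q1(1) q3(2)

2


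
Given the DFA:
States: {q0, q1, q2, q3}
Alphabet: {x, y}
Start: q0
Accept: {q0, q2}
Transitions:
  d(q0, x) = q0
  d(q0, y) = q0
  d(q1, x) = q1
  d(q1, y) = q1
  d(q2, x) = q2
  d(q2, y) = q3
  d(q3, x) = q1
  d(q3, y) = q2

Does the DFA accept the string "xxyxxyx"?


Trace: q0 -> q0 -> q0 -> q0 -> q0 -> q0 -> q0 -> q0
Final state: q0
Accept states: {q0, q2}

Yes, accepted (final state q0 is an accept state)


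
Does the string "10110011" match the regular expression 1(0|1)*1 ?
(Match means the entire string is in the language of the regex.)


|string| = 8; first = '1'; last = '1'

Yes, "10110011" matches 1(0|1)*1


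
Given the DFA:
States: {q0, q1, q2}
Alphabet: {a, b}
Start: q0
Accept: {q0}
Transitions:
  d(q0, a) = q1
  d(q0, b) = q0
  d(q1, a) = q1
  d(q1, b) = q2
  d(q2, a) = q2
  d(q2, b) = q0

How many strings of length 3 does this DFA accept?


Enumerating all length-3 strings:
  "aaa" -> q1 [reject]
  "aab" -> q2 [reject]
  "aba" -> q2 [reject]
  "abb" -> q0 [accept]
  "baa" -> q1 [reject]
  "bab" -> q2 [reject]
  "bba" -> q1 [reject]
  "bbb" -> q0 [accept]

2 out of 8


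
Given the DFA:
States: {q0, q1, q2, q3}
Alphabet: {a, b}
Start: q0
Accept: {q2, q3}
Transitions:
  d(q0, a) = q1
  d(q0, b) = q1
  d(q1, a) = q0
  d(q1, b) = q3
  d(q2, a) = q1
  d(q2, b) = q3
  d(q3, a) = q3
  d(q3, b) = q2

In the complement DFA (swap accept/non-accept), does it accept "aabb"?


Trace: q0 -> q1 -> q0 -> q1 -> q3
Final: q3
Original accept: {q2, q3}
Complement: q3 is in original accept

No, complement rejects (original accepts)


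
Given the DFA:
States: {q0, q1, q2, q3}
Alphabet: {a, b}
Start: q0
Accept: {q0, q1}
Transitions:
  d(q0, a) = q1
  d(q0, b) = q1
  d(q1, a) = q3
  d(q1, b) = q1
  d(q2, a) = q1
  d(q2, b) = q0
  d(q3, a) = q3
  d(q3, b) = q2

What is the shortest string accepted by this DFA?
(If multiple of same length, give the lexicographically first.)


BFS by string length (lex-first path to each state shown):
  len 0: q0<-""
Found accept state at length 0.

"" (empty string)


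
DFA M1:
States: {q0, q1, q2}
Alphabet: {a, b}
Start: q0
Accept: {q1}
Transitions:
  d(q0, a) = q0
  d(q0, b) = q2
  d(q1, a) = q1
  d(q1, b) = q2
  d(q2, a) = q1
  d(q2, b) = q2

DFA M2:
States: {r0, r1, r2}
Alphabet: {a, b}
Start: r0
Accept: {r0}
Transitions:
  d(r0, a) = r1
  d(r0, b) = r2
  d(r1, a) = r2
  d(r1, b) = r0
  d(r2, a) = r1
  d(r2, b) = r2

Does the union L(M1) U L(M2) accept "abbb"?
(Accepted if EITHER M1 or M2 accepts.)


M1: final=q2 accepted=False
M2: final=r2 accepted=False

No, union rejects (neither accepts)


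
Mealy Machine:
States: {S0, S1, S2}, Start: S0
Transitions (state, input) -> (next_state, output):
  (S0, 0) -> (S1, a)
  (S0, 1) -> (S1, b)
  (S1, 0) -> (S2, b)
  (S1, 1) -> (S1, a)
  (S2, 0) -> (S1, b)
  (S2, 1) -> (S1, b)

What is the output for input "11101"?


Step-by-step:
  (S0, 1) -> (S1, b)
  (S1, 1) -> (S1, a)
  (S1, 1) -> (S1, a)
  (S1, 0) -> (S2, b)
  (S2, 1) -> (S1, b)

"baabb"


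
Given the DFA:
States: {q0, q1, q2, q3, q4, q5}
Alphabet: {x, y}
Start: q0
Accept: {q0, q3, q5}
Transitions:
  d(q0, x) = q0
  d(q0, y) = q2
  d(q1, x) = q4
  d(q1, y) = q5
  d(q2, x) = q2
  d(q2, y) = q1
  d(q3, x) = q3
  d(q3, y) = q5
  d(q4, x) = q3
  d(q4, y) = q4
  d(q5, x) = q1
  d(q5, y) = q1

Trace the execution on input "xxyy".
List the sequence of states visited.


Input: xxyy
d(q0, x) = q0
d(q0, x) = q0
d(q0, y) = q2
d(q2, y) = q1


q0 -> q0 -> q0 -> q2 -> q1


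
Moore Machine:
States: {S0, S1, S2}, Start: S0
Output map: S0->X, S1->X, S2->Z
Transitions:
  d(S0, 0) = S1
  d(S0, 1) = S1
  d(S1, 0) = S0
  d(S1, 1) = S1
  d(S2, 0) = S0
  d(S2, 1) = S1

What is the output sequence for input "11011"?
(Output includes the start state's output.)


Start: S0 (output X)
  --1--> S1 (output X)
  --1--> S1 (output X)
  --0--> S0 (output X)
  --1--> S1 (output X)
  --1--> S1 (output X)

"XXXXXX"


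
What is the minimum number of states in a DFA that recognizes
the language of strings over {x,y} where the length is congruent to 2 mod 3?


States track (length) mod 3.
Need 3 states: one per remainder 0..2; accept = remainder 2.

3


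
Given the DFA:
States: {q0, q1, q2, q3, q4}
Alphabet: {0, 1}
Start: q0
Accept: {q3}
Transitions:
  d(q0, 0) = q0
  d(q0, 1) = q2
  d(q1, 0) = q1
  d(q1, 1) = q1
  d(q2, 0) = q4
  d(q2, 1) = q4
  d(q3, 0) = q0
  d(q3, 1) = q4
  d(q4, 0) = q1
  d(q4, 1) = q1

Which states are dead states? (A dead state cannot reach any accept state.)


Forward reachability from each state:
  q0 -> reaches {q0, q1, q2, q4}, no accept state (dead)
  q1 -> reaches {q1}, no accept state (dead)
  q2 -> reaches {q1, q2, q4}, no accept state (dead)
  q3 -> reaches accept state q3 (live)
  q4 -> reaches {q1, q4}, no accept state (dead)

{q0, q1, q2, q4}


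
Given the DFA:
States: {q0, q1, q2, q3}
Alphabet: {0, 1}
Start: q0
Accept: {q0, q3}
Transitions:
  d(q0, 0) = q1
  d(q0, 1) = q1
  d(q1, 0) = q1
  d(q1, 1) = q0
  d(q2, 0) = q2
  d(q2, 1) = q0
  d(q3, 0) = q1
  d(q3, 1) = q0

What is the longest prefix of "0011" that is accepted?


Run the DFA, marking each prefix where the state is accepting:
  "" -> q0 [accept]
  "0" -> q1 [reject]
  "00" -> q1 [reject]
  "001" -> q0 [accept]
  "0011" -> q1 [reject]

"001"


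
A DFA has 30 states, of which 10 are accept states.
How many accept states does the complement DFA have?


Complement swaps accept and non-accept states.
30 - 10 = 20

20


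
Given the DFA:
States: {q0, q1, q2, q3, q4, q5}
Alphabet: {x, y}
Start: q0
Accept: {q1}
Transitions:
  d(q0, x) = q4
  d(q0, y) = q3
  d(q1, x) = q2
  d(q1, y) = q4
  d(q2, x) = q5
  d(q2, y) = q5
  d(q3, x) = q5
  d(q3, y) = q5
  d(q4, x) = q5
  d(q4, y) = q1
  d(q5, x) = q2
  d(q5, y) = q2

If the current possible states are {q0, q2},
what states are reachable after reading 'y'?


Apply transition on 'y' from each current state:
  d(q0, y) = q3
  d(q2, y) = q5

{q3, q5}


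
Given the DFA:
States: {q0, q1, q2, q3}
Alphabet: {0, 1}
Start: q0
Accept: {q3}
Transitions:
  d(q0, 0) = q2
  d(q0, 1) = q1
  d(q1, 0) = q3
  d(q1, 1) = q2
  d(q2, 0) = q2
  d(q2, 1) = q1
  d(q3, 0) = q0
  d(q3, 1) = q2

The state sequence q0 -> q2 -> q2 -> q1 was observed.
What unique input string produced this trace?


Trace back each transition to find the symbol:
  q0 --[0]--> q2
  q2 --[0]--> q2
  q2 --[1]--> q1

"001"


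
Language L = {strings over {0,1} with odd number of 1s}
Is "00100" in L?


count('1') = 1; 1 mod 2 = 1

Yes, "00100" is in L


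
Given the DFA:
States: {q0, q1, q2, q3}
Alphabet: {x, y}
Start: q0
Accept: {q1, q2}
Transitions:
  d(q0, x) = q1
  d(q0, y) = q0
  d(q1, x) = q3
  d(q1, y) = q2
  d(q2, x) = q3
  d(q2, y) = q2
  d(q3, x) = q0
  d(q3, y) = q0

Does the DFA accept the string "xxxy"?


Trace: q0 -> q1 -> q3 -> q0 -> q0
Final state: q0
Accept states: {q1, q2}

No, rejected (final state q0 is not an accept state)


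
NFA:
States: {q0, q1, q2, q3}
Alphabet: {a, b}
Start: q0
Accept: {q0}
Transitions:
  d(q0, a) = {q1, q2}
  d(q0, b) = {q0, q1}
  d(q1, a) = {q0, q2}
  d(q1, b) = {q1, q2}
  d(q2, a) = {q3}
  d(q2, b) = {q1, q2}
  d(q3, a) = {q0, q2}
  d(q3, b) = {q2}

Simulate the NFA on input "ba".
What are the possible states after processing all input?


Start: {q0}
  --b--> {q0, q1}
  --a--> {q0, q1, q2}

{q0, q1, q2}


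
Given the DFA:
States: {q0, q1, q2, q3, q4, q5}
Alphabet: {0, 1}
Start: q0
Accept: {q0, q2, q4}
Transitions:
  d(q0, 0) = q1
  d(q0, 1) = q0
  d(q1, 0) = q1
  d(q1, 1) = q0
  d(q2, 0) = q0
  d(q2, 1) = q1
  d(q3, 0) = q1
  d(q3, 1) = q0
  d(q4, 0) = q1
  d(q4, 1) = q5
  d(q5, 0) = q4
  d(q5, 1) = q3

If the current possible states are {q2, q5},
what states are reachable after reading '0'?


Apply transition on '0' from each current state:
  d(q2, 0) = q0
  d(q5, 0) = q4

{q0, q4}


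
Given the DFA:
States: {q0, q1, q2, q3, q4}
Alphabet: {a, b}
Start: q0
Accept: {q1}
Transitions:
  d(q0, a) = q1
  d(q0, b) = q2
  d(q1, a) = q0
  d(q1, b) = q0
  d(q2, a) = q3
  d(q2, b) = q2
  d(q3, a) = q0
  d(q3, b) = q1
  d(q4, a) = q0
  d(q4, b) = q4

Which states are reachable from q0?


BFS from q0:
  layer 0: {q0}
  layer 1: {q1, q2}
  layer 2: {q3}

{q0, q1, q2, q3}


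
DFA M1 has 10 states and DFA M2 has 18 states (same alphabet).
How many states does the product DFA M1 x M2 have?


Product construction pairs every M1 state with every M2 state.
10 * 18 = 180

180


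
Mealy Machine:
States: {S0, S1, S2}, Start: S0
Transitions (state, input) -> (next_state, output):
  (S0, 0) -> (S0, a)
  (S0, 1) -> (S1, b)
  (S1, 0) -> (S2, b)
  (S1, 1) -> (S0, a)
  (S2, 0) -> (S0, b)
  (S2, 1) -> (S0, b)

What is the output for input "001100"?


Step-by-step:
  (S0, 0) -> (S0, a)
  (S0, 0) -> (S0, a)
  (S0, 1) -> (S1, b)
  (S1, 1) -> (S0, a)
  (S0, 0) -> (S0, a)
  (S0, 0) -> (S0, a)

"aabaaa"


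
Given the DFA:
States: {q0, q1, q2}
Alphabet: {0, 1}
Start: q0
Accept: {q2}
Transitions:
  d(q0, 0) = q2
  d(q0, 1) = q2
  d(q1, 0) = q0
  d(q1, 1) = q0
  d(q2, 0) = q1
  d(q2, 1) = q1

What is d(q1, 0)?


Looking up transition d(q1, 0)

q0


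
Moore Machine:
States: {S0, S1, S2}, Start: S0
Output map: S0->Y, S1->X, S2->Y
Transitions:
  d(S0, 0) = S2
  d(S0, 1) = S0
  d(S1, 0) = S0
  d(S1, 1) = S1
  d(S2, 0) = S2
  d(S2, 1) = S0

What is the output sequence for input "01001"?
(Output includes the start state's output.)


Start: S0 (output Y)
  --0--> S2 (output Y)
  --1--> S0 (output Y)
  --0--> S2 (output Y)
  --0--> S2 (output Y)
  --1--> S0 (output Y)

"YYYYYY"


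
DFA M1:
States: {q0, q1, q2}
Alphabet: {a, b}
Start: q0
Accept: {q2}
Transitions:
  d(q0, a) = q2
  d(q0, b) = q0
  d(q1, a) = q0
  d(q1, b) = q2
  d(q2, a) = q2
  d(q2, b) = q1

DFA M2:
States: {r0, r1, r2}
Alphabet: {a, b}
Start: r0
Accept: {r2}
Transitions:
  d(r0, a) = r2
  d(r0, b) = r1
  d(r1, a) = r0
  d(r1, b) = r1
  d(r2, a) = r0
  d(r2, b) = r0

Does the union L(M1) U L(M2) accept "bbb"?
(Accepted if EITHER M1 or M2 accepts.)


M1: final=q0 accepted=False
M2: final=r1 accepted=False

No, union rejects (neither accepts)


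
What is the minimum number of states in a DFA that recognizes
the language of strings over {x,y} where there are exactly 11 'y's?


States: count = 0, 1, ..., 11 (that's 12 states), plus a dead state for count > 11.
Total: 12 + 1 = 13. Accept = count-11 state.

13


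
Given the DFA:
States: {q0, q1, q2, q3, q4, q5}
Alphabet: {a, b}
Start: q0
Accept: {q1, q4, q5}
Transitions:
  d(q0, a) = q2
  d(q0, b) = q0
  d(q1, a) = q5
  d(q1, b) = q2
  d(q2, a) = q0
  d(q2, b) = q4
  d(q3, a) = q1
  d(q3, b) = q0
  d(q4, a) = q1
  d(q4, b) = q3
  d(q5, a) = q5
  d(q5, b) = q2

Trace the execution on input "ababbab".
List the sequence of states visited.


Input: ababbab
d(q0, a) = q2
d(q2, b) = q4
d(q4, a) = q1
d(q1, b) = q2
d(q2, b) = q4
d(q4, a) = q1
d(q1, b) = q2


q0 -> q2 -> q4 -> q1 -> q2 -> q4 -> q1 -> q2


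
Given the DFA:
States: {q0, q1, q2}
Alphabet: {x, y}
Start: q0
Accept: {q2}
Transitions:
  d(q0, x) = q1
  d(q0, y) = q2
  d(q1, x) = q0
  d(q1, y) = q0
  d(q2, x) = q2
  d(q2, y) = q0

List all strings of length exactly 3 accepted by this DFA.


All strings of length 3: 8 total
Accepted: 4

"xxy", "xyy", "yxx", "yyy"


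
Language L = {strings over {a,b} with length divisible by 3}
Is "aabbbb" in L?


length = 6; 6 mod 3 = 0

Yes, "aabbbb" is in L


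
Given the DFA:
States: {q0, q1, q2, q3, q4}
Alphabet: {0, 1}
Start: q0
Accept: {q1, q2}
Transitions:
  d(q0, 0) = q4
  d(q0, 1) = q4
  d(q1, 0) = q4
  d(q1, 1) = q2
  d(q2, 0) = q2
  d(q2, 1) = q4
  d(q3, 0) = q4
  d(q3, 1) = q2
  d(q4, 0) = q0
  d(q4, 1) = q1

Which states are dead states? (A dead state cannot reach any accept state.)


Forward reachability from each state:
  q0 -> reaches accept state q1 (live)
  q1 -> reaches accept state q1 (live)
  q2 -> reaches accept state q1 (live)
  q3 -> reaches accept state q1 (live)
  q4 -> reaches accept state q1 (live)

None (all states can reach an accept state)


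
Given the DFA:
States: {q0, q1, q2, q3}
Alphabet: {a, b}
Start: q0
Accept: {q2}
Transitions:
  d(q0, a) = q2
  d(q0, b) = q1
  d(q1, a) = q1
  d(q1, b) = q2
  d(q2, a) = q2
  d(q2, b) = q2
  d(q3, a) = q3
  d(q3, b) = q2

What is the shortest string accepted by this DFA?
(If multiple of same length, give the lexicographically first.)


BFS by string length (lex-first path to each state shown):
  len 0: q0<-""
  len 1: q1<-"b", q2<-"a"
Found accept state at length 1.

"a"


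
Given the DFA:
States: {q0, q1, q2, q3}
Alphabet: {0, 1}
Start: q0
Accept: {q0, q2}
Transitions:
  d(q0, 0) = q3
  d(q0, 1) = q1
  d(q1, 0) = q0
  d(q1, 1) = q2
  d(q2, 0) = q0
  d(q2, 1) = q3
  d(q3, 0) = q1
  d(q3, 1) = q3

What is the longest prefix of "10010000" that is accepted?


Run the DFA, marking each prefix where the state is accepting:
  "" -> q0 [accept]
  "1" -> q1 [reject]
  "10" -> q0 [accept]
  "100" -> q3 [reject]
  "1001" -> q3 [reject]
  "10010" -> q1 [reject]
  "100100" -> q0 [accept]
  "1001000" -> q3 [reject]
  "10010000" -> q1 [reject]

"100100"


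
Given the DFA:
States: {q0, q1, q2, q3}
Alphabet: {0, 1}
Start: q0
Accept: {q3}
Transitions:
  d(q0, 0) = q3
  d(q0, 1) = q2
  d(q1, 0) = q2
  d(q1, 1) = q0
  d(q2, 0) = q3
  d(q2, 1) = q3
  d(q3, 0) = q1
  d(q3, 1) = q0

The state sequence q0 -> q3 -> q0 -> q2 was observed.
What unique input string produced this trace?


Trace back each transition to find the symbol:
  q0 --[0]--> q3
  q3 --[1]--> q0
  q0 --[1]--> q2

"011"


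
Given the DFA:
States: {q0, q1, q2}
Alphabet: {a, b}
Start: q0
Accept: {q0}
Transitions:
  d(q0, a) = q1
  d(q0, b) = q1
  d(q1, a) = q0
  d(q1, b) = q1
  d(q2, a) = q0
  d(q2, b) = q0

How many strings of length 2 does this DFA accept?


Enumerating all length-2 strings:
  "aa" -> q0 [accept]
  "ab" -> q1 [reject]
  "ba" -> q0 [accept]
  "bb" -> q1 [reject]

2 out of 4


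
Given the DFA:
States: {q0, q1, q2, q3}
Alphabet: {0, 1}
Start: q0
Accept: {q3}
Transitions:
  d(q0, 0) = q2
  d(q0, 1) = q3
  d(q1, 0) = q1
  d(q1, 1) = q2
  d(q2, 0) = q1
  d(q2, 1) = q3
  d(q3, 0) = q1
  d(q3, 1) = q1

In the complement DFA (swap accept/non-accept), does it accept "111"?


Trace: q0 -> q3 -> q1 -> q2
Final: q2
Original accept: {q3}
Complement: q2 is not in original accept

Yes, complement accepts (original rejects)


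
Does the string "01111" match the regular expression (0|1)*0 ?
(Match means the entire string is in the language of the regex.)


|string| = 5; first = '0'; last = '1'

No, "01111" does not match (0|1)*0


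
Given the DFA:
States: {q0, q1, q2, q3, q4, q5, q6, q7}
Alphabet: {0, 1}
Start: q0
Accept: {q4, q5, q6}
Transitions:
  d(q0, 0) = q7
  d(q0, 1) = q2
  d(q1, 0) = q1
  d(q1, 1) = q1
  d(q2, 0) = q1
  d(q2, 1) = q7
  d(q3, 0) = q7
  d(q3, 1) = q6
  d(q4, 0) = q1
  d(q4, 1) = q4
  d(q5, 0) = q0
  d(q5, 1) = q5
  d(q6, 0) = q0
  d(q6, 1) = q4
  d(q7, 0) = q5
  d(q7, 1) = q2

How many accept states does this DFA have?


Accept states listed: {q4, q5, q6}
Counting: q4(1) q5(2) q6(3)

3


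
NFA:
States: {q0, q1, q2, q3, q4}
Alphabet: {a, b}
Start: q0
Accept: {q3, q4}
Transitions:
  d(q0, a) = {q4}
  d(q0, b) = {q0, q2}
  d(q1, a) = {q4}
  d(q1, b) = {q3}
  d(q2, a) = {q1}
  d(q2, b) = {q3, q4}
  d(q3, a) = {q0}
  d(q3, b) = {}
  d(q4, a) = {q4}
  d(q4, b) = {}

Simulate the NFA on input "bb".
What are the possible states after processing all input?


Start: {q0}
  --b--> {q0, q2}
  --b--> {q0, q2, q3, q4}

{q0, q2, q3, q4}


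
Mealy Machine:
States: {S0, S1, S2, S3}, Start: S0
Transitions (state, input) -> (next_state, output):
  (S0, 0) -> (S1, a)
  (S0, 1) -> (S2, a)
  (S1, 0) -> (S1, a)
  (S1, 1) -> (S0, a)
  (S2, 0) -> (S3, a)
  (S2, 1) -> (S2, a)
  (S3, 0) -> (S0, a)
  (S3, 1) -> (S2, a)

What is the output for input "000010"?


Step-by-step:
  (S0, 0) -> (S1, a)
  (S1, 0) -> (S1, a)
  (S1, 0) -> (S1, a)
  (S1, 0) -> (S1, a)
  (S1, 1) -> (S0, a)
  (S0, 0) -> (S1, a)

"aaaaaa"


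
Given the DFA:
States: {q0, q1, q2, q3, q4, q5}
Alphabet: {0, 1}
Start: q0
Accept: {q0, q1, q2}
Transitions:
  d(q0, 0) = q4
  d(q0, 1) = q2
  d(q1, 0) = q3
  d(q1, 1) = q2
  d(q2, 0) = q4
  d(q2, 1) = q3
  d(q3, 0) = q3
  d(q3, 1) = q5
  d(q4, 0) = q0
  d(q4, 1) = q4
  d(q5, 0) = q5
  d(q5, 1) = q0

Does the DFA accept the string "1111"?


Trace: q0 -> q2 -> q3 -> q5 -> q0
Final state: q0
Accept states: {q0, q1, q2}

Yes, accepted (final state q0 is an accept state)


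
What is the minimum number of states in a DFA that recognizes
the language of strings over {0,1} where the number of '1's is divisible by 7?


States track (count of '1') mod 7.
Need 7 states: one per remainder 0..6; accept = remainder 0.

7


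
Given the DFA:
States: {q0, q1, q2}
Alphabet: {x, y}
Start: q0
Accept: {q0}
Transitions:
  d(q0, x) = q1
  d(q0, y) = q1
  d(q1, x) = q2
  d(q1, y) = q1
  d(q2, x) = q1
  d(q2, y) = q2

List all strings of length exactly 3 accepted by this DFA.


All strings of length 3: 8 total
Accepted: 0

None


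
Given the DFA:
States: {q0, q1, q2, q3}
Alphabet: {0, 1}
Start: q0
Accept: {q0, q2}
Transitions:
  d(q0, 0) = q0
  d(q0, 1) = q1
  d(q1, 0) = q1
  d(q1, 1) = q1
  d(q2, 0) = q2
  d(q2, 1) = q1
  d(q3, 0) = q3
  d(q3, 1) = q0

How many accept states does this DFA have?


Accept states listed: {q0, q2}
Counting: q0(1) q2(2)

2


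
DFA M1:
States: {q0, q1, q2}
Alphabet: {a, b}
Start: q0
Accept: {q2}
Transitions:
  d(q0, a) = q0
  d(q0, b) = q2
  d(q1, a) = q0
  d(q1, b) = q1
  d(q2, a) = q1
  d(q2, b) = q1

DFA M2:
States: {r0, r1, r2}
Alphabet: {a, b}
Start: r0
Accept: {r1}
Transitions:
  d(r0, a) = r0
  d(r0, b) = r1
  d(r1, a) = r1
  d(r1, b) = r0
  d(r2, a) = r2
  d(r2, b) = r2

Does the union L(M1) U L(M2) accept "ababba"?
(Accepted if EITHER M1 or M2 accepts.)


M1: final=q0 accepted=False
M2: final=r1 accepted=True

Yes, union accepts


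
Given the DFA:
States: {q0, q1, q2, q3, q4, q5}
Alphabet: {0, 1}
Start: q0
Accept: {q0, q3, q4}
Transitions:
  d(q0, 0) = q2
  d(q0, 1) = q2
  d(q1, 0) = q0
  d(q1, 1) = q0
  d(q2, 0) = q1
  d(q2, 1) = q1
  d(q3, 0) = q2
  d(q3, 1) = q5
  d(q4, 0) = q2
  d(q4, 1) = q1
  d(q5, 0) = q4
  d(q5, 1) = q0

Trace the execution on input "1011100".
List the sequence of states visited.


Input: 1011100
d(q0, 1) = q2
d(q2, 0) = q1
d(q1, 1) = q0
d(q0, 1) = q2
d(q2, 1) = q1
d(q1, 0) = q0
d(q0, 0) = q2


q0 -> q2 -> q1 -> q0 -> q2 -> q1 -> q0 -> q2


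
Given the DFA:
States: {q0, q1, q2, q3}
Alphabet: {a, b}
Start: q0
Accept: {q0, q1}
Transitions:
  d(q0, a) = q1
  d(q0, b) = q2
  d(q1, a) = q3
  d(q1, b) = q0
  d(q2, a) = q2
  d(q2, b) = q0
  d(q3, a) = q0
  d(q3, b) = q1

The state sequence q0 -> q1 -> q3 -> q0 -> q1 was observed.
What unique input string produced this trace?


Trace back each transition to find the symbol:
  q0 --[a]--> q1
  q1 --[a]--> q3
  q3 --[a]--> q0
  q0 --[a]--> q1

"aaaa"


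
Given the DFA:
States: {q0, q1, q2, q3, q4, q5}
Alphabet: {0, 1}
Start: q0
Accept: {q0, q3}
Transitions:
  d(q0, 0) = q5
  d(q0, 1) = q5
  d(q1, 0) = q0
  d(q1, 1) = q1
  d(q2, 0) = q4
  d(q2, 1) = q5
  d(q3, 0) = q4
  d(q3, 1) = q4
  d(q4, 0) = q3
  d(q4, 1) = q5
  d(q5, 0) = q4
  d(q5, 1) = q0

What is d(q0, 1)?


Looking up transition d(q0, 1)

q5


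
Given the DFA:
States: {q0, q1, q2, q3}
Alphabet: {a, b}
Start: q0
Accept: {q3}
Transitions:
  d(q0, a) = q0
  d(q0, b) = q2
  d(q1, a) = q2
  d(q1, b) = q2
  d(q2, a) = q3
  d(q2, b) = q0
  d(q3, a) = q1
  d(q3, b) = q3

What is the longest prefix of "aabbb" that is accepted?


Run the DFA, marking each prefix where the state is accepting:
  "" -> q0 [reject]
  "a" -> q0 [reject]
  "aa" -> q0 [reject]
  "aab" -> q2 [reject]
  "aabb" -> q0 [reject]
  "aabbb" -> q2 [reject]

No prefix is accepted


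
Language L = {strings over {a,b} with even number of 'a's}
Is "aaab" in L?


count('a') = 3; 3 mod 2 = 1

No, "aaab" is not in L


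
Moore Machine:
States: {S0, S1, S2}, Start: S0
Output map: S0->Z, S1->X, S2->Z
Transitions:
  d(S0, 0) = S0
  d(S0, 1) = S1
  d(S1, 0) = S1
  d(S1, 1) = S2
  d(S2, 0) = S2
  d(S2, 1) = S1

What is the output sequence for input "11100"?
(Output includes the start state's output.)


Start: S0 (output Z)
  --1--> S1 (output X)
  --1--> S2 (output Z)
  --1--> S1 (output X)
  --0--> S1 (output X)
  --0--> S1 (output X)

"ZXZXXX"


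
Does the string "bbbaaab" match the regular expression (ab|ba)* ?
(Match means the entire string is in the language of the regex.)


|string| = 7; first = 'b'; last = 'b'

No, "bbbaaab" does not match (ab|ba)*


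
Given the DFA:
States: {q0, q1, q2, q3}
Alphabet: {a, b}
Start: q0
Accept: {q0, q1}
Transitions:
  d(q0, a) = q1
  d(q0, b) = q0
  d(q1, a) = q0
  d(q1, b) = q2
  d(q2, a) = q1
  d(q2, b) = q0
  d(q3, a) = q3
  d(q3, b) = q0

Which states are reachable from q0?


BFS from q0:
  layer 0: {q0}
  layer 1: {q1}
  layer 2: {q2}

{q0, q1, q2}


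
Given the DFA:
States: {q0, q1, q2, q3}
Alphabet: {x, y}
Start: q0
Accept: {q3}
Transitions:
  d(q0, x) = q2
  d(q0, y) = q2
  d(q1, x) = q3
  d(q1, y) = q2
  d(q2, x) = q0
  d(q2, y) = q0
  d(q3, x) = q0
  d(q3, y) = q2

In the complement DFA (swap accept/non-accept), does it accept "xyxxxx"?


Trace: q0 -> q2 -> q0 -> q2 -> q0 -> q2 -> q0
Final: q0
Original accept: {q3}
Complement: q0 is not in original accept

Yes, complement accepts (original rejects)


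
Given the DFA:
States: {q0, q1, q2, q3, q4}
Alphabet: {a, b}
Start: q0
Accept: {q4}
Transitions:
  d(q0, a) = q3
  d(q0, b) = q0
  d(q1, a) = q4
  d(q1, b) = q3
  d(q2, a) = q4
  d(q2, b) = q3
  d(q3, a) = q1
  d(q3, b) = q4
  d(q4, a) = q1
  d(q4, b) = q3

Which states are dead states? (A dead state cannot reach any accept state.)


Forward reachability from each state:
  q0 -> reaches accept state q4 (live)
  q1 -> reaches accept state q4 (live)
  q2 -> reaches accept state q4 (live)
  q3 -> reaches accept state q4 (live)
  q4 -> reaches accept state q4 (live)

None (all states can reach an accept state)


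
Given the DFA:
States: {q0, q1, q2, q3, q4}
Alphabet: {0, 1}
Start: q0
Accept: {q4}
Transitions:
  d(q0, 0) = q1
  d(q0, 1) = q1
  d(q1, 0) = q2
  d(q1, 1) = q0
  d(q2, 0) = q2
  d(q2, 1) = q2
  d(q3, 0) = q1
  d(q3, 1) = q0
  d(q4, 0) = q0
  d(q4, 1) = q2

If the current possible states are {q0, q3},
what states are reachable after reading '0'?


Apply transition on '0' from each current state:
  d(q0, 0) = q1
  d(q3, 0) = q1

{q1}


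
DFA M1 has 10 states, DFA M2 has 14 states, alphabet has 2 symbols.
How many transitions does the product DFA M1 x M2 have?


Product DFA has 10 * 14 = 140 states.
Each has 2 transitions: 140 * 2 = 280

280


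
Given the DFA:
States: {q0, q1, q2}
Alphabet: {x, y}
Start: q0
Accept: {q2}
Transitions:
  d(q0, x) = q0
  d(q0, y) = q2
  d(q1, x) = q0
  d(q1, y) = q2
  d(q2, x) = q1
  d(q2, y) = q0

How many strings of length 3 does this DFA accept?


Enumerating all length-3 strings:
  "xxx" -> q0 [reject]
  "xxy" -> q2 [accept]
  "xyx" -> q1 [reject]
  "xyy" -> q0 [reject]
  "yxx" -> q0 [reject]
  "yxy" -> q2 [accept]
  "yyx" -> q0 [reject]
  "yyy" -> q2 [accept]

3 out of 8


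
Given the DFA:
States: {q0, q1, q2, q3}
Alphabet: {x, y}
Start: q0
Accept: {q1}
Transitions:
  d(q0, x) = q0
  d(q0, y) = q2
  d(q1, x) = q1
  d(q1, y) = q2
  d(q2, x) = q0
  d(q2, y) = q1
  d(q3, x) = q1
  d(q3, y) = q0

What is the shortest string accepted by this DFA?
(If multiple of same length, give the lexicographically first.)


BFS by string length (lex-first path to each state shown):
  len 0: q0<-""
  len 1: q0<-"x", q2<-"y"
  len 2: q0<-"xx", q1<-"yy", q2<-"xy"
Found accept state at length 2.

"yy"


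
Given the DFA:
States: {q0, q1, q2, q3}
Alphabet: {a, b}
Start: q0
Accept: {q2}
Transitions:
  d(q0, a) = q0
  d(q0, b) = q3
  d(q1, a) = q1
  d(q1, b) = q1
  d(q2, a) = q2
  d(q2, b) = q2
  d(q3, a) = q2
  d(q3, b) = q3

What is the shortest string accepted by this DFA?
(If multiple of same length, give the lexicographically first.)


BFS by string length (lex-first path to each state shown):
  len 0: q0<-""
  len 1: q0<-"a", q3<-"b"
  len 2: q0<-"aa", q2<-"ba", q3<-"ab"
Found accept state at length 2.

"ba"


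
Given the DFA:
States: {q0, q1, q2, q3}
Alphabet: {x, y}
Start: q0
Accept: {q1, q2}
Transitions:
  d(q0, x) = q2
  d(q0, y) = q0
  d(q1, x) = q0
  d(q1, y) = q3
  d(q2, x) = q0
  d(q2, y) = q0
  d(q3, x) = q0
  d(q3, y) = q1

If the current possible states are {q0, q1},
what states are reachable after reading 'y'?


Apply transition on 'y' from each current state:
  d(q0, y) = q0
  d(q1, y) = q3

{q0, q3}


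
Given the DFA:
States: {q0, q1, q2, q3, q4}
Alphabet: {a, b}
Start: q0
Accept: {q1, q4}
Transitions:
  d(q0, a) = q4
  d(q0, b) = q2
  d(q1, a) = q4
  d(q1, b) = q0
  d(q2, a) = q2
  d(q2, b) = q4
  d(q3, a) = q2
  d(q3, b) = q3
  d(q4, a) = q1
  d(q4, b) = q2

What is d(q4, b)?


Looking up transition d(q4, b)

q2


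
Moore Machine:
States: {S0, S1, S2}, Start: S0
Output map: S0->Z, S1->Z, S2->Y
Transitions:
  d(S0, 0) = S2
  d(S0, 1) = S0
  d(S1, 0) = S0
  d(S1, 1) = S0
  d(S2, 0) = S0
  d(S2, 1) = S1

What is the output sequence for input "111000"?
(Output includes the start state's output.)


Start: S0 (output Z)
  --1--> S0 (output Z)
  --1--> S0 (output Z)
  --1--> S0 (output Z)
  --0--> S2 (output Y)
  --0--> S0 (output Z)
  --0--> S2 (output Y)

"ZZZZYZY"


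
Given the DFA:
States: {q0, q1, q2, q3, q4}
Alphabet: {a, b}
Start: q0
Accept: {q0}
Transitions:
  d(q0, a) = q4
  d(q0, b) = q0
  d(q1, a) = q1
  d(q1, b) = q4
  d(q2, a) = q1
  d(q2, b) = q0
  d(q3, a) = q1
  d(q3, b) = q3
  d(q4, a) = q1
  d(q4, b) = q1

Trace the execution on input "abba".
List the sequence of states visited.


Input: abba
d(q0, a) = q4
d(q4, b) = q1
d(q1, b) = q4
d(q4, a) = q1


q0 -> q4 -> q1 -> q4 -> q1


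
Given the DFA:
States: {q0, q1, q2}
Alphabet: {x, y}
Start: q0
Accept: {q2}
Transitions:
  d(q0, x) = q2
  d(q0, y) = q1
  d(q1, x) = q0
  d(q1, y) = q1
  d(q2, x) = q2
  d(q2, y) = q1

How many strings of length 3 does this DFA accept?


Enumerating all length-3 strings:
  "xxx" -> q2 [accept]
  "xxy" -> q1 [reject]
  "xyx" -> q0 [reject]
  "xyy" -> q1 [reject]
  "yxx" -> q2 [accept]
  "yxy" -> q1 [reject]
  "yyx" -> q0 [reject]
  "yyy" -> q1 [reject]

2 out of 8


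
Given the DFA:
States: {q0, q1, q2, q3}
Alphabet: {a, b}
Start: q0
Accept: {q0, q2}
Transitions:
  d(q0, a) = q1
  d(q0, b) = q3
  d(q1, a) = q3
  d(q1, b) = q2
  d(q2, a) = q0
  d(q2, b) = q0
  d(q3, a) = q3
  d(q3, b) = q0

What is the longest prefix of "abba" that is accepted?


Run the DFA, marking each prefix where the state is accepting:
  "" -> q0 [accept]
  "a" -> q1 [reject]
  "ab" -> q2 [accept]
  "abb" -> q0 [accept]
  "abba" -> q1 [reject]

"abb"


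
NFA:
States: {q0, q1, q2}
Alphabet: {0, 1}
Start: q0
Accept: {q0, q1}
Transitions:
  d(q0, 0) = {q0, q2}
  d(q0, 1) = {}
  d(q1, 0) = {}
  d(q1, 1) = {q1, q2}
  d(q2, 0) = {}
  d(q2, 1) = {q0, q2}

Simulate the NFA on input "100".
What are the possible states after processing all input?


Start: {q0}
  --1--> {}
  --0--> {}
  --0--> {}

{} (empty set, no valid transitions)


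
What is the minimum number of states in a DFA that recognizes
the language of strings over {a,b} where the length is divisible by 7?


States track (length) mod 7.
Need 7 states: one per remainder 0..6; accept = remainder 0.

7


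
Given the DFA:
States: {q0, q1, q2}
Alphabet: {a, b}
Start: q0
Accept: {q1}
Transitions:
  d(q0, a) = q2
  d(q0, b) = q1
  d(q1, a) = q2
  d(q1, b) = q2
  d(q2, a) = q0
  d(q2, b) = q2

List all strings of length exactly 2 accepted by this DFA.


All strings of length 2: 4 total
Accepted: 0

None


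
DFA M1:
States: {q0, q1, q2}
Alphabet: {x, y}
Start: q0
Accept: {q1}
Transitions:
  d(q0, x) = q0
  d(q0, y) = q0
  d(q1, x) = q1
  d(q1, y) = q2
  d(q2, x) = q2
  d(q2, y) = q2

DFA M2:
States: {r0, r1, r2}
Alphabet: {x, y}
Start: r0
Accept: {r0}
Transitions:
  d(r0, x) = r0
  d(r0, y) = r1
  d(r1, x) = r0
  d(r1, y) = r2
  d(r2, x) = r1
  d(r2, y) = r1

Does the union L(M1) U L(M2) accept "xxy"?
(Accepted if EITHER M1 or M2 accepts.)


M1: final=q0 accepted=False
M2: final=r1 accepted=False

No, union rejects (neither accepts)


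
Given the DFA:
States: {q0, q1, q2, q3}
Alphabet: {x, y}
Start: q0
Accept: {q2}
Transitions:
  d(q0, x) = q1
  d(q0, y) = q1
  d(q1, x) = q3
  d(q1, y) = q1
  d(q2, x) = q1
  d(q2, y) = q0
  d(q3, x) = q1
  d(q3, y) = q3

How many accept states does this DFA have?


Accept states listed: {q2}
Counting: q2(1)

1


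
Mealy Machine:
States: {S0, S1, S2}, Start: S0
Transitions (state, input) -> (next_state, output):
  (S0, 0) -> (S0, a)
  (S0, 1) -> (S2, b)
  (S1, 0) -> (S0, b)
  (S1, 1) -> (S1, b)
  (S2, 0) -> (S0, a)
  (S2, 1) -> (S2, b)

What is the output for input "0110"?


Step-by-step:
  (S0, 0) -> (S0, a)
  (S0, 1) -> (S2, b)
  (S2, 1) -> (S2, b)
  (S2, 0) -> (S0, a)

"abba"


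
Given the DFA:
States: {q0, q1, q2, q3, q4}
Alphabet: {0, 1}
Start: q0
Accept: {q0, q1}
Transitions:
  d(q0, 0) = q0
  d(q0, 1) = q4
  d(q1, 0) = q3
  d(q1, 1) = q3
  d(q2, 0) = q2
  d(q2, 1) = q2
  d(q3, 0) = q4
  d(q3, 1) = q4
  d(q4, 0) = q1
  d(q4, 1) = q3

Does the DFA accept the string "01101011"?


Trace: q0 -> q0 -> q4 -> q3 -> q4 -> q3 -> q4 -> q3 -> q4
Final state: q4
Accept states: {q0, q1}

No, rejected (final state q4 is not an accept state)


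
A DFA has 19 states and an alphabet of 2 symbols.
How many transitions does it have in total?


Each state has exactly one transition per symbol.
19 * 2 = 38

38


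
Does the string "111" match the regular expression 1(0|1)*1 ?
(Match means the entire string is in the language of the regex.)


|string| = 3; first = '1'; last = '1'

Yes, "111" matches 1(0|1)*1


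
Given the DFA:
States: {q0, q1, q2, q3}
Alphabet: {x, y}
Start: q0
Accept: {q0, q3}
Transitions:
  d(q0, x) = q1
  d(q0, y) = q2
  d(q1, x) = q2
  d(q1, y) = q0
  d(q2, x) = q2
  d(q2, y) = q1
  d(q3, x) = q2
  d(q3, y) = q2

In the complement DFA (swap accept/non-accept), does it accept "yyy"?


Trace: q0 -> q2 -> q1 -> q0
Final: q0
Original accept: {q0, q3}
Complement: q0 is in original accept

No, complement rejects (original accepts)
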